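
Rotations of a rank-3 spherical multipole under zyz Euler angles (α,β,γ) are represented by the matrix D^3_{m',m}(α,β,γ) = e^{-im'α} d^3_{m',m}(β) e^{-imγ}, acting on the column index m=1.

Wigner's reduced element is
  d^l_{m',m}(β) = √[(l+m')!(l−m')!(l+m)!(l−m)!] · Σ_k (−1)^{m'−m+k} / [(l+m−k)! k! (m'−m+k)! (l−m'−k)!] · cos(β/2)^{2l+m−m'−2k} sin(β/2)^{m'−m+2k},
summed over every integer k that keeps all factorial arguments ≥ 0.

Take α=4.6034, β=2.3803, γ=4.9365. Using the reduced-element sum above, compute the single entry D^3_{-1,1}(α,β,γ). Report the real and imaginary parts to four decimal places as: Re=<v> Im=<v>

Split into d^3_{-1,1}(β=2.3803) × two z-phases.
With c≡cos(β/2)=0.371521 and s≡sin(β/2)=0.928425, N=[2·24·24·2]^{1/2}=48.000000
k∈{2,3,4} keeps every argument non-negative
  k=2: (−1)^0·48.0000/(8)·0.3715^4·0.9284^2 = +0.098532
  k=3: (−1)^1·48.0000/(6)·0.3715^2·0.9284^4 = -0.820432
  k=4: (−1)^2·48.0000/(48)·0.3715^0·0.9284^6 = +0.640442
d^3_{-1,1}(2.3803) = +0.098532 -0.820432 +0.640442 = -0.081458
Phases: e^{-i·(-1)·4.6034}=-0.108773-0.994067i, e^{-i·(1)·4.9365}=+0.222240+0.974992i ⇒ D=-0.076980+0.026635i

Re=-0.0770 Im=0.0266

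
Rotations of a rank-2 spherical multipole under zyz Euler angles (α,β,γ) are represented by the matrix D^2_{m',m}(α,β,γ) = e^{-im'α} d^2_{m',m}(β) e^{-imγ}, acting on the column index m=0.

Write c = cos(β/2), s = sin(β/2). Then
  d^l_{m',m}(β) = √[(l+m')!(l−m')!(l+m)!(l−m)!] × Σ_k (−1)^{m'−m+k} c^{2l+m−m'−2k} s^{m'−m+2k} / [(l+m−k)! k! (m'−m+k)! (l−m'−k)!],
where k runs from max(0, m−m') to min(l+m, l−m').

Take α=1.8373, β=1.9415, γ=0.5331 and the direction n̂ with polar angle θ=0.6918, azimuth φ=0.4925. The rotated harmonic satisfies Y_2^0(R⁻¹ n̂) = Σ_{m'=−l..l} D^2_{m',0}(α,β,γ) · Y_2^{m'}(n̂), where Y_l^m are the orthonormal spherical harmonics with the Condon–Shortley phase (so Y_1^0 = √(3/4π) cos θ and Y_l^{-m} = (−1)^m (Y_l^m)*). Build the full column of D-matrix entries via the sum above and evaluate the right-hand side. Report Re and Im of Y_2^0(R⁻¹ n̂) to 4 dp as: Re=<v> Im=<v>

Re=-0.2953 Im=0.0000

Need the full column D^2_{m',0} for m'=−2..2 at α=1.8373, β=1.9415, γ=0.5331.
cos(β/2)=0.564681, sin(β/2)=0.825309
d^2_{-2,0}: single k=2 term ⇒ +0.532004;  D = -0.458206-0.270325i
d^2_{-1,0}: k∈[1..2] ⇒ +0.364000 -0.777551 = -0.413551;  D = +0.108913-0.398952i
d^2_{0,0}: k∈[0..2] ⇒ +0.101674 -0.868759 +0.463946 = -0.303139;  D = -0.303139+0.000000i
d^2_{1,0}: k∈[0..1] ⇒ -0.364000 +0.777551 = +0.413551;  D = -0.108913-0.398952i
d^2_{2,0}: single k=0 term ⇒ +0.532004;  D = -0.458206+0.270325i
Y_2^{m'}(θ=0.6918,φ=0.4925) and Σ D·Y over m':
  (-0.4582-0.2703i)·(+0.0869-0.1310i)  (+0.1089-0.3990i)·(+0.3344-0.1795i)  (-0.3031+0.0000i)·(+0.2457+0.0000i)  (-0.1089-0.3990i)·(-0.3344-0.1795i)  (-0.4582+0.2703i)·(+0.0869+0.1310i)
Y_2^0(R⁻¹ n̂) = -0.295292+0.000000i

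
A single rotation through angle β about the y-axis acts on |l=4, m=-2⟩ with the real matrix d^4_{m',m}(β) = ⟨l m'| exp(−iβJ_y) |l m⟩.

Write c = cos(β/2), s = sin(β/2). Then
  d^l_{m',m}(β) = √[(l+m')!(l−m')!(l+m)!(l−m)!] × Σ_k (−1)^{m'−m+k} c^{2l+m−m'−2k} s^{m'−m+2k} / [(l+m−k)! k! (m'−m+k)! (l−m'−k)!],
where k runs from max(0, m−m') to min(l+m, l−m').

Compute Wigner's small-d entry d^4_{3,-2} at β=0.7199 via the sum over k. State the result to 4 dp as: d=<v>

d^4_{3,-2}(β=0.7199) via Wigner's sum:
Half-angle: c=0.935914, s=0.352227. N=√(5040·1·2·720)=2693.993318
k∈{0,1} keeps every argument non-negative
  k=0: (−1)^5·2693.9933/(240)·0.9359^3·0.3522^5 = -0.049890
  k=1: (−1)^6·2693.9933/(720)·0.9359^1·0.3522^7 = +0.002355
d^4_{3,-2}(0.7199) = -0.049890 +0.002355 = -0.047534

d=-0.0475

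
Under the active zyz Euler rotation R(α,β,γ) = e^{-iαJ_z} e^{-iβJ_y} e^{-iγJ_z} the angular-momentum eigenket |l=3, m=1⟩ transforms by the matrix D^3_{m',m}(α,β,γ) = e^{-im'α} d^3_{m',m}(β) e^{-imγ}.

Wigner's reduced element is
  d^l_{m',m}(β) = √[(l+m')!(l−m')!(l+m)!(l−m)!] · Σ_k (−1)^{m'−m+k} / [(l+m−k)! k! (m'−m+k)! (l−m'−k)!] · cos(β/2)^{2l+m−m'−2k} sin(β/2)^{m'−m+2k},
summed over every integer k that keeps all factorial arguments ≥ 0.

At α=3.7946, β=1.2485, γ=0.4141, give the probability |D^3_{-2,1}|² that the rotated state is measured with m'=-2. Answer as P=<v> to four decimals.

Split into d^3_{-2,1}(β=1.2485) × two z-phases.
Half-angle: c=0.811402, s=0.584489. N=√(1·120·24·2)=75.894664
k: max(0,(1)−(-2))=3 … min(3+(1),3−(-2))=4
  k=3: (−1)^0·75.8947/(12)·0.8114^3·0.5845^3 = +0.674631
  k=4: (−1)^1·75.8947/(24)·0.8114^1·0.5845^5 = -0.175032
d^3_{-2,1}(1.2485) = +0.674631 -0.175032 = +0.499599
|D^3_{-2,1}|² = |d^3_{-2,1}(β)|² = (+0.499599)² = 0.249600 (the z-rotation phases have unit modulus)

P=0.2496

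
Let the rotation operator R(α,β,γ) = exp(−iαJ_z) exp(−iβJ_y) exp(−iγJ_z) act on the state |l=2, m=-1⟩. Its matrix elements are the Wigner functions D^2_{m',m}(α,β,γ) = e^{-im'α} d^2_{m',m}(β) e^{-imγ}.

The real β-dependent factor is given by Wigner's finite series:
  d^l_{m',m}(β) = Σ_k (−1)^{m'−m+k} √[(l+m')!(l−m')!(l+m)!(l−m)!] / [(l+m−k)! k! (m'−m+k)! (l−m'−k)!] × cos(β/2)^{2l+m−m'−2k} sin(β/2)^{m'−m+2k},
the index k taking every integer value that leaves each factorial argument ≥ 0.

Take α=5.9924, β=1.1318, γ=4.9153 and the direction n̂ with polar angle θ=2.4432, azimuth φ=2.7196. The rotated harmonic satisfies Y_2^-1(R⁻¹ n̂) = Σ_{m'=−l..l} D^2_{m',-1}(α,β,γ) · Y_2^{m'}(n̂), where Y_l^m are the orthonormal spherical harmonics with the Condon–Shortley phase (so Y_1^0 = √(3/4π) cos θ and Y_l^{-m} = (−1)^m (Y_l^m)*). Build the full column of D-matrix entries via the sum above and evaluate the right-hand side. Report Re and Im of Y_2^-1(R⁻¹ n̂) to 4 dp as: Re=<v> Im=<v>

Need the full column D^2_{m',-1} for m'=−2..2 at α=5.9924, β=1.1318, γ=4.9153.
cos(β/2)=0.844106, sin(β/2)=0.536176
d^2_{-2,-1}: single k=1 term ⇒ +0.644954;  D = -0.238424-0.599266i
d^2_{-1,-1}: k∈[0..1] ⇒ +0.507678 -0.614511 = -0.106833;  D = +0.009376+0.106421i
d^2_{0,-1}: k∈[0..1] ⇒ -0.789904 +0.318709 = -0.471195;  D = -0.094956+0.461528i
d^2_{1,-1}: k∈[0..1] ⇒ +0.614511 -0.082647 = +0.531864;  D = +0.252042-0.468353i
d^2_{2,-1}: single k=0 term ⇒ -0.260225;  D = -0.183838+0.184175i
Y_2^{m'}(θ=2.4432,φ=2.7196) and Σ D·Y over m':
  (-0.2384-0.5993i)·(+0.1061+0.1193i)  (+0.0094+0.1064i)·(+0.3471+0.1558i)  (-0.0950+0.4615i)·(+0.2396+0.0000i)  (+0.2520-0.4684i)·(-0.3471+0.1558i)  (-0.1838+0.1842i)·(+0.1061-0.1193i)
Y_2^-1(R⁻¹ n̂) = -0.001888+0.300240i

Re=-0.0019 Im=0.3002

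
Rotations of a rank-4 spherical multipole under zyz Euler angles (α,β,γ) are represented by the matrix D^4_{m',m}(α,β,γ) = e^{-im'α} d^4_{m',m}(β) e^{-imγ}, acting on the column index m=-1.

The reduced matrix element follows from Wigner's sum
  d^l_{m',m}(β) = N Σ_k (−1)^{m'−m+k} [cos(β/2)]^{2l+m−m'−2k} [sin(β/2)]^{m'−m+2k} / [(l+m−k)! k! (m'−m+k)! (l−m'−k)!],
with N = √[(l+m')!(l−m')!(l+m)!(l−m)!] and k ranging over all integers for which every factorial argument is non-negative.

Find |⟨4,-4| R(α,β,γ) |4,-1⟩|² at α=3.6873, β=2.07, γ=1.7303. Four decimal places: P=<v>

Split into d^4_{-4,-1}(β=2.07) × two z-phases.
c=cos(2.07/2)=0.510526, s=sin(2.07/2)=0.859862; N=√[1·40320·6·120]=5387.986637
k∈{3} keeps every argument non-negative
  k=3: (−1)^0·5387.9866/(720)·0.5105^5·0.8599^3 = +0.164995
d^4_{-4,-1}(2.07) = +0.164995
|D^4_{-4,-1}|² = |d^4_{-4,-1}(β)|² = (+0.164995)² = 0.027223 (the z-rotation phases have unit modulus)

P=0.0272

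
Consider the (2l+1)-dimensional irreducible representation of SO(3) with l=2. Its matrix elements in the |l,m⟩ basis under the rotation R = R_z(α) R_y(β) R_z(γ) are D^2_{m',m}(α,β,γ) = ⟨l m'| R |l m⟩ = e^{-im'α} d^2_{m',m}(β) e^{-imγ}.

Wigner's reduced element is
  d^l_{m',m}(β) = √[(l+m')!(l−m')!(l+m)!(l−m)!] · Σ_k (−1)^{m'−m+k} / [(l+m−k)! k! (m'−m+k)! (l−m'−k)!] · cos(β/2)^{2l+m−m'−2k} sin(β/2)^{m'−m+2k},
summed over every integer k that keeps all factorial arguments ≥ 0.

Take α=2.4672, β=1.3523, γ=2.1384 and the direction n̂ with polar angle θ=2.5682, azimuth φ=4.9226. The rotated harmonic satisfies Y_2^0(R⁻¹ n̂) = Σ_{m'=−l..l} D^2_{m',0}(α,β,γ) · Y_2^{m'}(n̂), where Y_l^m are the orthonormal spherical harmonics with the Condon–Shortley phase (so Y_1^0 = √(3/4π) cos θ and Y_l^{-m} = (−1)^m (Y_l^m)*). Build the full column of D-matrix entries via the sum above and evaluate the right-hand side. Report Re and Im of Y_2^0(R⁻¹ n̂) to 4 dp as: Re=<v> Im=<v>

Re=0.0160 Im=0.0000

Need the full column D^2_{m',0} for m'=−2..2 at α=2.4672, β=1.3523, γ=2.1384.
cos(β/2)=0.779988, sin(β/2)=0.625795
d^2_{-2,0}: single k=2 term ⇒ +0.583600;  D = +0.128504-0.569276i
d^2_{-1,0}: k∈[1..2] ⇒ +0.727396 -0.468230 = +0.259166;  D = -0.202431+0.161829i
d^2_{0,0}: k∈[0..2] ⇒ +0.370127 -0.953014 +0.153365 = -0.429521;  D = -0.429521+0.000000i
d^2_{1,0}: k∈[0..1] ⇒ -0.727396 +0.468230 = -0.259166;  D = +0.202431+0.161829i
d^2_{2,0}: single k=0 term ⇒ +0.583600;  D = +0.128504+0.569276i
Y_2^{m'}(θ=2.5682,φ=4.9226) and Σ D·Y over m':
  (+0.1285-0.5693i)·(-0.1038+0.0464i)  (-0.2024+0.1618i)·(-0.0735-0.3443i)  (-0.4295+0.0000i)·(+0.3523+0.0000i)  (+0.2024+0.1618i)·(+0.0735-0.3443i)  (+0.1285+0.5693i)·(-0.1038-0.0464i)
Y_2^0(R⁻¹ n̂) = +0.016003+0.000000i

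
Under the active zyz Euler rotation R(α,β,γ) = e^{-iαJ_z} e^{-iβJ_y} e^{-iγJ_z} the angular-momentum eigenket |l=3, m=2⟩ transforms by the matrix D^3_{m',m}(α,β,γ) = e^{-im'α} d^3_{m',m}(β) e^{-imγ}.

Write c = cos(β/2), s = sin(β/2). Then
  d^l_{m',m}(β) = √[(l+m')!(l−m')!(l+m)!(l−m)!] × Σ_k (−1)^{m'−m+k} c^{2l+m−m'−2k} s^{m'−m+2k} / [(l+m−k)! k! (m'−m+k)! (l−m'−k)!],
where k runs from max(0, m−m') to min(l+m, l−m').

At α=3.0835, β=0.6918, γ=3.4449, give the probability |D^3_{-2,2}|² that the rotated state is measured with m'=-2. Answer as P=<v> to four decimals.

P=0.0032

First d^3_{-2,2}(β=0.6918), then the phase factors e^{-i(-2)α} and e^{-i(2)γ}:
c=cos(0.6918/2)=0.940771, s=sin(0.6918/2)=0.339044; N=√[1·120·120·1]=120.000000
k: max(0,(2)−(-2))=4 … min(3+(2),3−(-2))=5
  k=4: (−1)^0·120.0000/(24)·0.9408^2·0.3390^4 = +0.058474
  k=5: (−1)^1·120.0000/(120)·0.9408^0·0.3390^6 = -0.001519
d^3_{-2,2}(0.6918) = +0.058474 -0.001519 = +0.056955
|D^3_{-2,2}|² = |d^3_{-2,2}(β)|² = (+0.056955)² = 0.003244 (the z-rotation phases have unit modulus)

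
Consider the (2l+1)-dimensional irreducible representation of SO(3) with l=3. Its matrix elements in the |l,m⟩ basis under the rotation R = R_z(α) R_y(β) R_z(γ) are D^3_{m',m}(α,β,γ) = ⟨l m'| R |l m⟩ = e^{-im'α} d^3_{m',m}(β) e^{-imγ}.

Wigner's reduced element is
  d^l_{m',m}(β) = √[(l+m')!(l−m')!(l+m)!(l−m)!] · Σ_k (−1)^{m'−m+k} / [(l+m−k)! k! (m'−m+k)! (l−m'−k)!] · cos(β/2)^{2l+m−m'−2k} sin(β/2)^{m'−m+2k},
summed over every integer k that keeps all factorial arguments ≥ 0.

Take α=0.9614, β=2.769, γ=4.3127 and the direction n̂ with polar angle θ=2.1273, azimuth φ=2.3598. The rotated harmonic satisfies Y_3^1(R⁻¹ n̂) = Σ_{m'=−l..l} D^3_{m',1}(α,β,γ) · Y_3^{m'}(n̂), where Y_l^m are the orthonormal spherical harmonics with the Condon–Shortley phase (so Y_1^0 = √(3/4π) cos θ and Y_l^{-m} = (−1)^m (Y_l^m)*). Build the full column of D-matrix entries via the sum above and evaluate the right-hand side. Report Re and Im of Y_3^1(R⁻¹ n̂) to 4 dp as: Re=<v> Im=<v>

Re=0.1243 Im=0.0429

Need the full column D^3_{m',1} for m'=−3..3 at α=0.9614, β=2.769, γ=4.3127.
cos(β/2)=0.185221, sin(β/2)=0.982697
d^3_{-3,1}: single k=4 term ⇒ +0.123909;  D = +0.017572-0.122657i
d^3_{-2,1}: k∈[3..4] ⇒ +0.038138 -0.536769 = -0.498631;  D = +0.364267+0.340503i
d^3_{-1,1}: k∈[2..4] ⇒ +0.006819 -0.255945 +0.900570 = +0.651445;  D = -0.637173+0.135614i
d^3_{0,1}: k∈[1..3] ⇒ +0.000742 -0.062667 +0.588001 = +0.526076;  D = -0.204713+0.484612i
d^3_{1,1}: k∈[0..2] ⇒ +0.000040 -0.009093 +0.191959 = +0.182907;  D = +0.097423+0.154802i
d^3_{2,1}: k∈[0..1] ⇒ -0.000677 +0.038138 = +0.037460;  D = +0.037418+0.001786i
d^3_{3,1}: single k=0 term ⇒ +0.004402;  D = +0.002689-0.003485i
Y_3^{m'}(θ=2.1273,φ=2.3598) and Σ D·Y over m':
  (+0.0176-0.1227i)·(+0.1786-0.1826i)  (+0.3643+0.3405i)·(-0.0028-0.3892i)  (-0.6372+0.1356i)·(-0.0769-0.0764i)  (-0.2047+0.4846i)·(+0.3164+0.0000i)  (+0.0974+0.1548i)·(+0.0769-0.0764i)  (+0.0374+0.0018i)·(-0.0028+0.3892i)  (+0.0027-0.0035i)·(-0.1786-0.1826i)
Y_3^1(R⁻¹ n̂) = +0.124272+0.042858i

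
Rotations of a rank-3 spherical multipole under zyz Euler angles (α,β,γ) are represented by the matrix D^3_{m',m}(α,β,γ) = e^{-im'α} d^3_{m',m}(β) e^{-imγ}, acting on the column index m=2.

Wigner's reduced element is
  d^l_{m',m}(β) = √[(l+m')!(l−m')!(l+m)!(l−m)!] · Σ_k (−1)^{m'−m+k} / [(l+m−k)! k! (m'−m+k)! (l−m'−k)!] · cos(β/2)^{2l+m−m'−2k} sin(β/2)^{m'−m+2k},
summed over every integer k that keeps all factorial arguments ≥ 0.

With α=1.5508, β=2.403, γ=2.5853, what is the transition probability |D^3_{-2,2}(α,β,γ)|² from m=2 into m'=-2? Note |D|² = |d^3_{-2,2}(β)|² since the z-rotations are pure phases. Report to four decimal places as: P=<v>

Split into d^3_{-2,2}(β=2.403) × two z-phases.
c=cos(2.403/2)=0.360959, s=sin(2.403/2)=0.932582; N=√[1·120·120·1]=120.000000
The bounds max(0,m−m')=4 and min(l+m,l−m')=5 give 2 terms
  k=4: (−1)^0·120.0000/(24)·0.3610^2·0.9326^4 = +0.492758
  k=5: (−1)^1·120.0000/(120)·0.3610^0·0.9326^6 = -0.657841
d^3_{-2,2}(2.403) = +0.492758 -0.657841 = -0.165083
|D^3_{-2,2}|² = |d^3_{-2,2}(β)|² = (-0.165083)² = 0.027252 (the z-rotation phases have unit modulus)

P=0.0273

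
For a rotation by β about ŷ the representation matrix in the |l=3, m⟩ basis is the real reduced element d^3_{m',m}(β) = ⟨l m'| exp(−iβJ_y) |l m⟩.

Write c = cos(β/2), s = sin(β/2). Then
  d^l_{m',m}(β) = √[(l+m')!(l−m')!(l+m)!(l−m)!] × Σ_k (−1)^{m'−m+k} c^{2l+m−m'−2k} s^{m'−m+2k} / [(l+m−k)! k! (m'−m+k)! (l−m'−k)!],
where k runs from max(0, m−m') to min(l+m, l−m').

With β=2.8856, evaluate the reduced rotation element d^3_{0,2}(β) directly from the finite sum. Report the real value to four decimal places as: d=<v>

d=-0.0849

d^3_{0,2}(β=2.8856) via Wigner's sum:
c=cos(2.8856/2)=0.127647, s=sin(2.8856/2)=0.991820; N=√[6·6·120·1]=65.726707
Admissible k: 2..3 (factorial args all ≥0)
  k=2: (−1)^0·65.7267/(12)·0.1276^4·0.9918^2 = +0.001430
  k=3: (−1)^1·65.7267/(12)·0.1276^2·0.9918^4 = -0.086360
d^3_{0,2}(2.8856) = +0.001430 -0.086360 = -0.084930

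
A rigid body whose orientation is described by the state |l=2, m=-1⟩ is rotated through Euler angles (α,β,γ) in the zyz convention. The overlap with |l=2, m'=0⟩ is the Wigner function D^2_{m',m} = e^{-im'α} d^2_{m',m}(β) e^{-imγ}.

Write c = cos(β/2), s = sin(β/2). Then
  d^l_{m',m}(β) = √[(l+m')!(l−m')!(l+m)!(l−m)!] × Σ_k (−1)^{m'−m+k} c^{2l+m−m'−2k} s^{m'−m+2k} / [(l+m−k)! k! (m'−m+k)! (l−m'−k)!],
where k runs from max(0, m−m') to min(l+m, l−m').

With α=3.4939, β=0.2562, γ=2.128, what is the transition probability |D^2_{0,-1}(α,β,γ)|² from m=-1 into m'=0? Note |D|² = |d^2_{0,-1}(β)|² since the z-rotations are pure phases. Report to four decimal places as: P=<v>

P=0.0901

First d^2_{0,-1}(β=0.2562), then the phase factors e^{-i(0)α} and e^{-i(-1)γ}:
With c≡cos(β/2)=0.991806 and s≡sin(β/2)=0.127750, N=[2·2·1·6]^{1/2}=4.898979
k∈{0,1} keeps every argument non-negative
  k=0: (−1)^1·4.8990/(2)·0.9918^3·0.1277^1 = -0.305293
  k=1: (−1)^2·4.8990/(2)·0.9918^1·0.1277^3 = +0.005065
d^2_{0,-1}(0.2562) = -0.305293 +0.005065 = -0.300228
|D^2_{0,-1}|² = |d^2_{0,-1}(β)|² = (-0.300228)² = 0.090137 (the z-rotation phases have unit modulus)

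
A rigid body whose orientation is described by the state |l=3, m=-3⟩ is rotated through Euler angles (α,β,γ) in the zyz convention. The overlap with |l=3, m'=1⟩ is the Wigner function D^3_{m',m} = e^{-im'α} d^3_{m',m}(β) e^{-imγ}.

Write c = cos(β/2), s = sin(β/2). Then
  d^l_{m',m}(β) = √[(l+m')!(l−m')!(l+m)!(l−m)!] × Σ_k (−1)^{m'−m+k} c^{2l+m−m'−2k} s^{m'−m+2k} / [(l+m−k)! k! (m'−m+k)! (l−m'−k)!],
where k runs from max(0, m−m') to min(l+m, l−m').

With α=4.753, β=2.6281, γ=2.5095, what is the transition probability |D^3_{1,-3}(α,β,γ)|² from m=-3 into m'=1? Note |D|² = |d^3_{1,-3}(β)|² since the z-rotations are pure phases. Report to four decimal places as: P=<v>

D^3_{1,-3}(4.753,2.6281,2.5095) = e^{-i·1·4.753}·d^3_{1,-3}(2.6281)·e^{-i·-3·2.5095}. Compute d first:
c=cos(2.6281/2)=0.253935, s=sin(2.6281/2)=0.967221; N=√[24·2·1·720]=185.903201
k: max(0,(-3)−(1))=0 … min(3+(-3),3−(1))=0
  k=0: (−1)^4·185.9032/(48)·0.2539^2·0.9672^4 = +0.218572
d^3_{1,-3}(2.6281) = +0.218572
|D^3_{1,-3}|² = |d^3_{1,-3}(β)|² = (+0.218572)² = 0.047774 (the z-rotation phases have unit modulus)

P=0.0478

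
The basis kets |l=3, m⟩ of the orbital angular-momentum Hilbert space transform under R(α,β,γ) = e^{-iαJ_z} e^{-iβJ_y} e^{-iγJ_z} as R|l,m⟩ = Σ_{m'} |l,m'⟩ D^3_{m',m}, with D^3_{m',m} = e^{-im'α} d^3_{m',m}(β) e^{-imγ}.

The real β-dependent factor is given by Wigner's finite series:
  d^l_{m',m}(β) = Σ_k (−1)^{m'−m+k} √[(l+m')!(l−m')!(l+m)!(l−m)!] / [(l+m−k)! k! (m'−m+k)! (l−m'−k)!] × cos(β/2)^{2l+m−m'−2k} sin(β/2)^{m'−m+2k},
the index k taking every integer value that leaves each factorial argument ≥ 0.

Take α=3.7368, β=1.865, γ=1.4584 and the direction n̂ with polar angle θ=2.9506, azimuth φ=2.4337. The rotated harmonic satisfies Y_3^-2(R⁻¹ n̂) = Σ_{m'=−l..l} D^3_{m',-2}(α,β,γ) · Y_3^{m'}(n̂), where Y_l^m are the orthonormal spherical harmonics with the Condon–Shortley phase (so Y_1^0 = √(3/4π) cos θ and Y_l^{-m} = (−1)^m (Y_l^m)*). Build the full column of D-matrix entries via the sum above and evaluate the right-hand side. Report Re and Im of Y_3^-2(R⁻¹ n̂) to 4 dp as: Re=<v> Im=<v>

Re=-0.2983 Im=-0.0500

Need the full column D^3_{m',-2} for m'=−3..3 at α=3.7368, β=1.865, γ=1.4584.
cos(β/2)=0.595828, sin(β/2)=0.803112
d^3_{-3,-2}: single k=1 term ⇒ +0.147726;  D = +0.001472+0.147719i
d^3_{-2,-2}: k∈[0..1] ⇒ +0.044743 -0.406449 = -0.361706;  D = +0.205776+0.297468i
d^3_{-1,-2}: k∈[0..1] ⇒ -0.190713 +0.692981 = +0.502268;  D = +0.468202+0.181822i
d^3_{0,-2}: k∈[0..1] ⇒ +0.445243 -0.808923 = -0.363680;  D = +0.354530-0.081066i
d^3_{1,-2}: k∈[0..1] ⇒ -0.692981 +0.629508 = -0.063472;  D = -0.043302+0.046408i
d^3_{2,-2}: k∈[0..1] ⇒ +0.738442 -0.268322 = +0.470120;  D = -0.072851+0.464441i
d^3_{3,-2}: single k=0 term ⇒ -0.487615;  D = +0.207526+0.441250i
Y_3^{m'}(θ=2.9506,φ=2.4337) and Σ D·Y over m':
  (+0.0015+0.1477i)·(+0.0015-0.0024i)  (+0.2058+0.2975i)·(-0.0056-0.0357i)  (+0.4682+0.1818i)·(-0.1780-0.1524i)  (+0.3545-0.0811i)·(-0.6668+0.0000i)  (-0.0433+0.0464i)·(+0.1780-0.1524i)  (-0.0729+0.4644i)·(-0.0056+0.0357i)  (+0.2075+0.4412i)·(-0.0015-0.0024i)
Y_3^-2(R⁻¹ n̂) = -0.298265-0.049960i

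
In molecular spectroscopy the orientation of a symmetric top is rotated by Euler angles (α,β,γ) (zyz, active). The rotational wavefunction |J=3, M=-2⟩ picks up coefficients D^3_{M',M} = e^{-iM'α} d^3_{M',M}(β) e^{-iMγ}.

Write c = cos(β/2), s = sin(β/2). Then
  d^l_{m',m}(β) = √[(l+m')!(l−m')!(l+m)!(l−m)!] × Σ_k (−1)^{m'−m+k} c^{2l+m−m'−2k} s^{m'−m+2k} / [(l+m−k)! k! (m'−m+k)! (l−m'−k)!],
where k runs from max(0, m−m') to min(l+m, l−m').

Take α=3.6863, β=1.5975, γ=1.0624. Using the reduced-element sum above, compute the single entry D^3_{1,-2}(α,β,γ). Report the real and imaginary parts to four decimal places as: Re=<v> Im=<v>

D^3_{1,-2}(3.6863,1.5975,1.0624) = e^{-i·1·3.6863}·d^3_{1,-2}(1.5975)·e^{-i·-2·1.0624}. Compute d first:
Half-angle: c=0.697603, s=0.716485. N=√(24·2·1·120)=75.894664
k: max(0,(-2)−(1))=0 … min(3+(-2),3−(1))=1
  k=0: (−1)^3·75.8947/(12)·0.6976^3·0.7165^3 = -0.789724
  k=1: (−1)^4·75.8947/(24)·0.6976^1·0.7165^5 = +0.416527
d^3_{1,-2}(1.5975) = -0.789724 +0.416527 = -0.373198
Phases: e^{-i·(1)·3.6863}=-0.855279+0.518168i, e^{-i·(-2)·1.0624}=-0.526096+0.850425i ⇒ D=-0.003469+0.373181i

Re=-0.0035 Im=0.3732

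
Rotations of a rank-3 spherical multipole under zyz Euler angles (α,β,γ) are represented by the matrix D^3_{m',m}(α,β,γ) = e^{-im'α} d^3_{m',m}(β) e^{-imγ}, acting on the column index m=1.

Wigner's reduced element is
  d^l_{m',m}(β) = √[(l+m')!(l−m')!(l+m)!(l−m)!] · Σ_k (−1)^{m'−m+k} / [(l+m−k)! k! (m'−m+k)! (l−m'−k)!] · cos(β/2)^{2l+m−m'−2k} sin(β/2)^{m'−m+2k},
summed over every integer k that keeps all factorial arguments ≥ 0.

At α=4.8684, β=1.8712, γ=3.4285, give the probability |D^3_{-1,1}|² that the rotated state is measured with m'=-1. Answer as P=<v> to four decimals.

D^3_{-1,1}(4.8684,1.8712,3.4285) = e^{-i·-1·4.8684}·d^3_{-1,1}(1.8712)·e^{-i·1·3.4285}. Compute d first:
c=cos(1.8712/2)=0.593336, s=sin(1.8712/2)=0.804955; N=√[2·24·24·2]=48.000000
The bounds max(0,m−m')=2 and min(l+m,l−m')=4 give 3 terms
  k=2: (−1)^0·48.0000/(8)·0.5933^4·0.8050^2 = +0.481833
  k=3: (−1)^1·48.0000/(6)·0.5933^2·0.8050^4 = -1.182436
  k=4: (−1)^2·48.0000/(48)·0.5933^0·0.8050^6 = +0.272038
d^3_{-1,1}(1.8712) = +0.481833 -1.182436 +0.272038 = -0.428565
|D^3_{-1,1}|² = |d^3_{-1,1}(β)|² = (-0.428565)² = 0.183668 (the z-rotation phases have unit modulus)

P=0.1837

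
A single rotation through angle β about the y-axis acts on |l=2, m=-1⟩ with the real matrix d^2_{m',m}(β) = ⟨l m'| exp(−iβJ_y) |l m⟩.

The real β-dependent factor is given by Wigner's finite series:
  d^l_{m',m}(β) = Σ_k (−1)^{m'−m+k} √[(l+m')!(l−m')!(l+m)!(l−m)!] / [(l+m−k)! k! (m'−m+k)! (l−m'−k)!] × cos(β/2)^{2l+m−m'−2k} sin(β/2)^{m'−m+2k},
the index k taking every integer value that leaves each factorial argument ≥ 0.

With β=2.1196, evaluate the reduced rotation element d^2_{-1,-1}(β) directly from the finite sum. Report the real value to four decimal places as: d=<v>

d^2_{-1,-1}(β=2.1196) via Wigner's sum:
Half-angle: c=0.489047, s=0.872258. N=√(1·6·1·6)=6.000000
The bounds max(0,m−m')=0 and min(l+m,l−m')=1 give 2 terms
  k=0: (−1)^0·6.0000/(6)·0.4890^4·0.8723^0 = +0.057201
  k=1: (−1)^1·6.0000/(2)·0.4890^2·0.8723^2 = -0.545898
d^2_{-1,-1}(2.1196) = +0.057201 -0.545898 = -0.488697

d=-0.4887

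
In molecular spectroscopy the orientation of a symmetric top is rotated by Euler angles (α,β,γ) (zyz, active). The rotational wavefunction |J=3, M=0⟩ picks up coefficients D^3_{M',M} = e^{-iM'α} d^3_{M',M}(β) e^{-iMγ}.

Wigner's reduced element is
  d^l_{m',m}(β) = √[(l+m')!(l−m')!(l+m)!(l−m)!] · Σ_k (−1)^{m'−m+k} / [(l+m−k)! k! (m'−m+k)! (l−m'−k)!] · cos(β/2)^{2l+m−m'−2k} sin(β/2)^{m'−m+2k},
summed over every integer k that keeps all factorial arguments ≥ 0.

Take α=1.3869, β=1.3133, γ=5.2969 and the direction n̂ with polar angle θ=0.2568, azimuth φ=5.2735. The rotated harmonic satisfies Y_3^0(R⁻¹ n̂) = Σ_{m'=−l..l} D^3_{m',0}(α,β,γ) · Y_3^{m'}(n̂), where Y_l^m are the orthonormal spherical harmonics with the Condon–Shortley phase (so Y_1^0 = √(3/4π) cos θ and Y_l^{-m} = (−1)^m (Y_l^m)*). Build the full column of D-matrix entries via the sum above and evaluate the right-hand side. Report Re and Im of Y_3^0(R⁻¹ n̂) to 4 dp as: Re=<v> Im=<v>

Re=-0.0731 Im=0.0000

Need the full column D^3_{m',0} for m'=−3..3 at α=1.3869, β=1.3133, γ=5.2969.
cos(β/2)=0.792042, sin(β/2)=0.610467
d^3_{-3,0}: single k=3 term ⇒ +0.505529;  D = -0.264961-0.430529i
d^3_{-2,0}: k∈[2..3] ⇒ +0.803299 -0.477205 = +0.326094;  D = -0.304285+0.117249i
d^3_{-1,0}: k∈[1..3] ⇒ +0.659163 -1.174742 +0.232621 = -0.282957;  D = -0.051742-0.278186i
d^3_{0,0}: k∈[0..3] ⇒ +0.246881 -1.319955 +0.784129 -0.051757 = -0.340702;  D = -0.340702+0.000000i
d^3_{1,0}: k∈[0..2] ⇒ -0.659163 +1.174742 -0.232621 = +0.282957;  D = +0.051742-0.278186i
d^3_{2,0}: k∈[0..1] ⇒ +0.803299 -0.477205 = +0.326094;  D = -0.304285-0.117249i
d^3_{3,0}: single k=0 term ⇒ -0.505529;  D = +0.264961-0.430529i
Y_3^{m'}(θ=0.2568,φ=5.2735) and Σ D·Y over m':
  (-0.2650-0.4305i)·(-0.0068+0.0008i)  (-0.3043+0.1172i)·(-0.0277+0.0575i)  (-0.0517-0.2782i)·(+0.1606+0.2556i)  (-0.3407+0.0000i)·(+0.6055+0.0000i)  (+0.0517-0.2782i)·(-0.1606+0.2556i)  (-0.3043-0.1172i)·(-0.0277-0.0575i)  (+0.2650-0.4305i)·(+0.0068+0.0008i)
Y_3^0(R⁻¹ n̂) = -0.073093+0.000000i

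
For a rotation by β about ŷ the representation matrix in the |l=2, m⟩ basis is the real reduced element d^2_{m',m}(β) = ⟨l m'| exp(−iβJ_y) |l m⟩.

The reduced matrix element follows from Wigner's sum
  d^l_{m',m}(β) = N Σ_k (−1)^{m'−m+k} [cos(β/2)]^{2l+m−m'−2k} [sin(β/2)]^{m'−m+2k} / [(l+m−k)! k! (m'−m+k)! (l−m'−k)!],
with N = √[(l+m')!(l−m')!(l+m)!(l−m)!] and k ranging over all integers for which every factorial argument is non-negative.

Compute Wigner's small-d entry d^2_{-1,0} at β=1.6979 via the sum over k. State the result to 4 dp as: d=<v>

d^2_{-1,0}(β=1.6979) via Wigner's sum:
Half-angle: c=0.660772, s=0.750587. N=√(1·6·2·2)=4.898979
k: max(0,(0)−(-1))=1 … min(2+(0),2−(-1))=2
  k=1: (−1)^0·4.8990/(2)·0.6608^3·0.7506^1 = +0.530433
  k=2: (−1)^1·4.8990/(2)·0.6608^1·0.7506^3 = -0.684432
d^2_{-1,0}(1.6979) = +0.530433 -0.684432 = -0.153998

d=-0.1540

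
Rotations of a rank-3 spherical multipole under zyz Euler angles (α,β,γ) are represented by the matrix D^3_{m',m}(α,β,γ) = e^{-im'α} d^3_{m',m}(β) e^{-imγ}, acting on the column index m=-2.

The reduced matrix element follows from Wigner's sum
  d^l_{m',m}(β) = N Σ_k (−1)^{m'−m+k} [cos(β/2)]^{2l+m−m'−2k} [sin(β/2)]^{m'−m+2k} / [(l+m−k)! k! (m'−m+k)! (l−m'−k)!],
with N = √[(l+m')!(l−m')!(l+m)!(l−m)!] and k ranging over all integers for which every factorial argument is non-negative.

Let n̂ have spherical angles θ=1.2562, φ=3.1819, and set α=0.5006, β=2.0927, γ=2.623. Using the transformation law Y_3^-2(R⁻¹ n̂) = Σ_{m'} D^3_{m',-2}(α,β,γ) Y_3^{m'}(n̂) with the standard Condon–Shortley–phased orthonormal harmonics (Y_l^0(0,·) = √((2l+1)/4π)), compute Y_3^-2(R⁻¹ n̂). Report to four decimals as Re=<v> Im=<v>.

Re=0.1753 Im=-0.0596

Need the full column D^3_{m',-2} for m'=−3..3 at α=0.5006, β=2.0927, γ=2.623.
cos(β/2)=0.500734, sin(β/2)=0.865601
d^3_{-3,-2}: single k=1 term ⇒ +0.066746;  D = +0.059671+0.029908i
d^3_{-2,-2}: k∈[0..1] ⇒ +0.015763 -0.235523 = -0.219760;  D = -0.219618+0.007906i
d^3_{-1,-2}: k∈[0..1] ⇒ -0.086169 +0.514997 = +0.428827;  D = +0.368560-0.219218i
d^3_{0,-2}: k∈[0..1] ⇒ +0.258003 -0.770985 = -0.512983;  D = -0.260926+0.441666i
d^3_{1,-2}: k∈[0..1] ⇒ -0.514997 +0.769478 = +0.254482;  D = +0.008399-0.254343i
d^3_{2,-2}: k∈[0..1] ⇒ +0.703810 -0.420637 = +0.283173;  D = -0.127636-0.252777i
d^3_{3,-2}: single k=0 term ⇒ -0.596035;  D = +0.491050+0.337828i
Y_3^{m'}(θ=1.2562,φ=3.1819) and Σ D·Y over m':
  (+0.0597+0.0299i)·(-0.3561+0.0433i)  (-0.2196+0.0079i)·(+0.2850-0.0230i)  (+0.3686-0.2192i)·(+0.1601-0.0065i)  (-0.2609+0.4417i)·(-0.2911+0.0000i)  (+0.0084-0.2543i)·(-0.1601-0.0065i)  (-0.1276-0.2528i)·(+0.2850+0.0230i)  (+0.4911+0.3378i)·(+0.3561+0.0433i)
Y_3^-2(R⁻¹ n̂) = +0.175299-0.059577i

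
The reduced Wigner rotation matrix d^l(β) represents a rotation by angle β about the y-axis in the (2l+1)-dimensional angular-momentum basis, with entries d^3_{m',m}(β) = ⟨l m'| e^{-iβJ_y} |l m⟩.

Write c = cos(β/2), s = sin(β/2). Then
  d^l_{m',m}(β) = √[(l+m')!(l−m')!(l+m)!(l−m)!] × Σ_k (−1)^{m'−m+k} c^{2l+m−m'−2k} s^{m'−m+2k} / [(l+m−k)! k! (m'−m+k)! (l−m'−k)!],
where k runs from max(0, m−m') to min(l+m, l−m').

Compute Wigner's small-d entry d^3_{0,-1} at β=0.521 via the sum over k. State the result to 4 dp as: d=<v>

d=-0.5951

d^3_{0,-1}(β=0.521) via Wigner's sum:
Half-angle: c=0.966261, s=0.257564. N=√(6·6·2·24)=41.569219
The bounds max(0,m−m')=0 and min(l+m,l−m')=2 give 3 terms
  k=0: (−1)^1·41.5692/(12)·0.9663^5·0.2576^1 = -0.751533
  k=1: (−1)^2·41.5692/(4)·0.9663^3·0.2576^3 = +0.160195
  k=2: (−1)^3·41.5692/(12)·0.9663^1·0.2576^5 = -0.003794
d^3_{0,-1}(0.521) = -0.751533 +0.160195 -0.003794 = -0.595132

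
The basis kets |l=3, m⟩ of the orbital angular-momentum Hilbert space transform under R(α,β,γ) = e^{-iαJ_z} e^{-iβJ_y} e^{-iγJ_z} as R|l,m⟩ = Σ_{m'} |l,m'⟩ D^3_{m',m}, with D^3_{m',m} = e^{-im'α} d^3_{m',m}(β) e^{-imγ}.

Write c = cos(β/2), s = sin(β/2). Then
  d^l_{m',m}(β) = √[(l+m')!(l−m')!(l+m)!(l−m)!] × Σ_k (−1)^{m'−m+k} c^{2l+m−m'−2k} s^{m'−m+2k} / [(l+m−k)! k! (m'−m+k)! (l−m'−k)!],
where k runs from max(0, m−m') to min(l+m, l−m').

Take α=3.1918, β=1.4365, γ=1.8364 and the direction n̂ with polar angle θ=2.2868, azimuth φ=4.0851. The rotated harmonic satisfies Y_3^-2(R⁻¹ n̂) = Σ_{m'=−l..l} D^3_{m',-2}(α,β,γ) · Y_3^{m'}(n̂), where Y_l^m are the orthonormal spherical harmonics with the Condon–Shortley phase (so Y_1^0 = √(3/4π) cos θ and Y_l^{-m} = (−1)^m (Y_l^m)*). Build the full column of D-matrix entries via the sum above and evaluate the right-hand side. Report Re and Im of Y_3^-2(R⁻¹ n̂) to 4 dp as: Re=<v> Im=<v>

Need the full column D^3_{m',-2} for m'=−3..3 at α=3.1918, β=1.4365, γ=1.8364.
cos(β/2)=0.752959, sin(β/2)=0.658068
d^3_{-3,-2}: single k=1 term ⇒ +0.390123;  D = +0.302900+0.245861i
d^3_{-2,-2}: k∈[0..1] ⇒ +0.182233 -0.695978 = -0.513746;  D = +0.414629+0.303344i
d^3_{-1,-2}: k∈[0..1] ⇒ -0.503647 +0.769406 = +0.265759;  D = +0.222091+0.145957i
d^3_{0,-2}: k∈[0..1] ⇒ +0.762406 -0.582352 = +0.180054;  D = -0.155242-0.091211i
d^3_{1,-2}: k∈[0..1] ⇒ -0.769406 +0.293849 = -0.475556;  D = -0.421596-0.220024i
d^3_{2,-2}: k∈[0..1] ⇒ +0.531613 -0.081213 = +0.450400;  D = -0.409249-0.188083i
d^3_{3,-2}: single k=0 term ⇒ -0.227615;  D = -0.211328-0.084551i
Y_3^{m'}(θ=2.2868,φ=4.0851) and Σ D·Y over m':
  (+0.3029+0.2459i)·(+0.1706+0.0548i)  (+0.4146+0.3033i)·(+0.1187+0.3629i)  (+0.2221+0.1460i)·(-0.1652+0.2278i)  (-0.1552-0.0912i)·(+0.2072+0.0000i)  (-0.4216-0.2200i)·(+0.1652+0.2278i)  (-0.4092-0.1881i)·(+0.1187-0.3629i)  (-0.2113-0.0846i)·(-0.1706+0.0548i)
Y_3^-2(R⁻¹ n̂) = -0.220433+0.249225i

Re=-0.2204 Im=0.2492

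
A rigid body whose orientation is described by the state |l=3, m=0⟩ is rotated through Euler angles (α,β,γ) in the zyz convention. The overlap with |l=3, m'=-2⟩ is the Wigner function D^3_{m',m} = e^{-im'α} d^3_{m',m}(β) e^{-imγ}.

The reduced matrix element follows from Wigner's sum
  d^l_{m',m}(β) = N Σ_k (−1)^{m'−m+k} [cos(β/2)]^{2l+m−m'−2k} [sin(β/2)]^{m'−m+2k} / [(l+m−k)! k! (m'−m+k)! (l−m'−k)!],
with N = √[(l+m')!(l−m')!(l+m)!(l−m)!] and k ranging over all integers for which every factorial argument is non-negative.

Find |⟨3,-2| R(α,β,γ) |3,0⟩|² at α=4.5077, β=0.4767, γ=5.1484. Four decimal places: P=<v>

Split into d^3_{-2,0}(β=0.4767) × two z-phases.
With c≡cos(β/2)=0.971729 and s≡sin(β/2)=0.236100, N=[1·120·6·6]^{1/2}=65.726707
Admissible k: 2..3 (factorial args all ≥0)
  k=2: (−1)^0·65.7267/(12)·0.9717^4·0.2361^2 = +0.272227
  k=3: (−1)^1·65.7267/(12)·0.9717^2·0.2361^4 = -0.016071
d^3_{-2,0}(0.4767) = +0.272227 -0.016071 = +0.256157
|D^3_{-2,0}|² = |d^3_{-2,0}(β)|² = (+0.256157)² = 0.065616 (the z-rotation phases have unit modulus)

P=0.0656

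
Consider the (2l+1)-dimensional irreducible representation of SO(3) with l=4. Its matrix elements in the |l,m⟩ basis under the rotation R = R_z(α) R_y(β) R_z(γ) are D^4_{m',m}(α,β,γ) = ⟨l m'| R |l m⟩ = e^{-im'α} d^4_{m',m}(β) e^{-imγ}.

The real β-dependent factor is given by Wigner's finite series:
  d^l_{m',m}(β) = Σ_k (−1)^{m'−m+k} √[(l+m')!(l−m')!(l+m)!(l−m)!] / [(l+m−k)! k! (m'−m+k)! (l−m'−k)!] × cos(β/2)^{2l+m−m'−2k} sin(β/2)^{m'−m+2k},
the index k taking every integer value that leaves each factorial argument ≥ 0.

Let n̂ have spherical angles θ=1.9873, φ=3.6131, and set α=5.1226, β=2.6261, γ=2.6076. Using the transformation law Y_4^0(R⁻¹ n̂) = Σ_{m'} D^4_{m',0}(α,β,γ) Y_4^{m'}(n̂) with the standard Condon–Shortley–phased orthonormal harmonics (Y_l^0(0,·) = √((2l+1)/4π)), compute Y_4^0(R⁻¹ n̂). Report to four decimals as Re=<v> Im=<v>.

Re=-0.0631 Im=0.0000

Need the full column D^4_{m',0} for m'=−4..4 at α=5.1226, β=2.6261, γ=2.6076.
cos(β/2)=0.254902, sin(β/2)=0.966967
d^4_{-4,0}: single k=4 term ⇒ +0.030881;  D = -0.002161+0.030805i
d^4_{-3,0}: k∈[3..4] ⇒ +0.011512 -0.165669 = -0.154157;  D = +0.145324-0.051433i
d^4_{-2,0}: k∈[2..4] ⇒ +0.002433 -0.093375 +0.503892 = +0.412950;  D = -0.281596-0.302046i
d^4_{-1,0}: k∈[1..4] ⇒ +0.000302 -0.026108 +0.375702 -0.901093 = -0.551196;  D = -0.219818+0.505467i
d^4_{0,0}: k∈[0..4] ⇒ +0.000018 -0.004104 +0.132875 -0.849838 +0.764351 = +0.043302;  D = +0.043302+0.000000i
d^4_{1,0}: k∈[0..3] ⇒ -0.000302 +0.026108 -0.375702 +0.901093 = +0.551196;  D = +0.219818+0.505467i
d^4_{2,0}: k∈[0..2] ⇒ +0.002433 -0.093375 +0.503892 = +0.412950;  D = -0.281596+0.302046i
d^4_{3,0}: k∈[0..1] ⇒ -0.011512 +0.165669 = +0.154157;  D = -0.145324-0.051433i
d^4_{4,0}: single k=0 term ⇒ +0.030881;  D = -0.002161-0.030805i
Y_4^{m'}(θ=1.9873,φ=3.6131) and Σ D·Y over m':
  (-0.0022+0.0308i)·(-0.0960-0.2943i)  (+0.1453-0.0514i)·(+0.0603-0.3826i)  (-0.2816-0.3020i)·(+0.0239-0.0330i)  (-0.2198+0.5055i)·(-0.2891+0.1474i)  (+0.0433+0.0000i)·(-0.1029+0.0000i)  (+0.2198+0.5055i)·(+0.2891+0.1474i)  (-0.2816+0.3020i)·(+0.0239+0.0330i)  (-0.1453-0.0514i)·(-0.0603-0.3826i)  (-0.0022-0.0308i)·(-0.0960+0.2943i)
Y_4^0(R⁻¹ n̂) = -0.063078+0.000000i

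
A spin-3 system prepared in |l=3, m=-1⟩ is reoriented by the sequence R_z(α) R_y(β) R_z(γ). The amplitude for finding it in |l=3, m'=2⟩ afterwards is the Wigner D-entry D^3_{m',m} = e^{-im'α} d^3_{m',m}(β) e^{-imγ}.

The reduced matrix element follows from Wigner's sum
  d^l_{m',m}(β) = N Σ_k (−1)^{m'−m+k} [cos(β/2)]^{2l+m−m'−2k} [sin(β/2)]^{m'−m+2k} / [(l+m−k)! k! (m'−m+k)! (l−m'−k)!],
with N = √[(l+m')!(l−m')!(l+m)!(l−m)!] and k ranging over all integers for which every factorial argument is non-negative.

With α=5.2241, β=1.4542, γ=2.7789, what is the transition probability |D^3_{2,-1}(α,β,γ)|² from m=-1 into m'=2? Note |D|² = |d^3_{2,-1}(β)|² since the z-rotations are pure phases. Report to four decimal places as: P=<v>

D^3_{2,-1}(5.2241,1.4542,2.7789) = e^{-i·2·5.2241}·d^3_{2,-1}(1.4542)·e^{-i·-1·2.7789}. Compute d first:
c=cos(1.4542/2)=0.747105, s=sin(1.4542/2)=0.664706; N=√[120·1·2·24]=75.894664
Admissible k: 0..1 (factorial args all ≥0)
  k=0: (−1)^3·75.8947/(12)·0.7471^3·0.6647^3 = -0.774575
  k=1: (−1)^4·75.8947/(24)·0.7471^1·0.6647^5 = +0.306570
d^3_{2,-1}(1.4542) = -0.774575 +0.306570 = -0.468006
|D^3_{2,-1}|² = |d^3_{2,-1}(β)|² = (-0.468006)² = 0.219029 (the z-rotation phases have unit modulus)

P=0.2190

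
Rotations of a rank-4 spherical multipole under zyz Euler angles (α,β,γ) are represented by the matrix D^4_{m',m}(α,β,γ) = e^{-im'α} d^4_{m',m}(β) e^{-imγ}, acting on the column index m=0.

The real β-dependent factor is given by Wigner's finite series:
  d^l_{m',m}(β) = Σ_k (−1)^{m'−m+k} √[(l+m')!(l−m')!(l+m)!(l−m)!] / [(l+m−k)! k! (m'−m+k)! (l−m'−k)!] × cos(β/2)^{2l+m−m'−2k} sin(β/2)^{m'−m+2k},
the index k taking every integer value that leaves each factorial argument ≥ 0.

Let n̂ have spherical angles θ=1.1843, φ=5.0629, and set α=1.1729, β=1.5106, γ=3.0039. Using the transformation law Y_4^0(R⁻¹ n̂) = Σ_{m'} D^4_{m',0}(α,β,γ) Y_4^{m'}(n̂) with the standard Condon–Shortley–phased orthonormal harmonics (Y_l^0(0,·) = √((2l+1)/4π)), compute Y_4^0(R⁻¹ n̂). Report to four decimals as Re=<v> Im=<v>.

Need the full column D^4_{m',0} for m'=−4..4 at α=1.1729, β=1.5106, γ=3.0039.
cos(β/2)=0.728066, sin(β/2)=0.685507
d^4_{-4,0}: single k=4 term ⇒ +0.519134;  D = -0.010791-0.519022i
d^4_{-3,0}: k∈[3..4] ⇒ +0.779747 -0.691251 = +0.088495;  D = -0.082277-0.032587i
d^4_{-2,0}: k∈[2..4] ⇒ +0.664002 -1.569715 +0.521837 = -0.383876;  D = +0.268605-0.274248i
d^4_{-1,0}: k∈[1..4] ⇒ +0.332447 -1.768299 +1.567611 -0.231616 = -0.099858;  D = -0.038693-0.092057i
d^4_{0,0}: k∈[0..4] ⇒ +0.078952 -1.119871 +2.233743 -0.880102 +0.048764 = +0.361485;  D = +0.361485+0.000000i
d^4_{1,0}: k∈[0..3] ⇒ -0.332447 +1.768299 -1.567611 +0.231616 = +0.099858;  D = +0.038693-0.092057i
d^4_{2,0}: k∈[0..2] ⇒ +0.664002 -1.569715 +0.521837 = -0.383876;  D = +0.268605+0.274248i
d^4_{3,0}: k∈[0..1] ⇒ -0.779747 +0.691251 = -0.088495;  D = +0.082277-0.032587i
d^4_{4,0}: single k=0 term ⇒ +0.519134;  D = -0.010791+0.519022i
Y_4^{m'}(θ=1.1843,φ=5.0629) and Σ D·Y over m':
  (-0.0108-0.5190i)·(+0.0547-0.3211i)  (-0.0823-0.0326i)·(-0.3255-0.1860i)  (+0.2686-0.2742i)·(+0.0012-0.0010i)  (-0.0387-0.0921i)·(-0.1137-0.3111i)  (+0.3615+0.0000i)·(-0.0588+0.0000i)  (+0.0387-0.0921i)·(+0.1137-0.3111i)  (+0.2686+0.2742i)·(+0.0012+0.0010i)  (+0.0823-0.0326i)·(+0.3255-0.1860i)  (-0.0108+0.5190i)·(+0.0547+0.3211i)
Y_4^0(R⁻¹ n̂) = -0.362693+0.000000i

Re=-0.3627 Im=0.0000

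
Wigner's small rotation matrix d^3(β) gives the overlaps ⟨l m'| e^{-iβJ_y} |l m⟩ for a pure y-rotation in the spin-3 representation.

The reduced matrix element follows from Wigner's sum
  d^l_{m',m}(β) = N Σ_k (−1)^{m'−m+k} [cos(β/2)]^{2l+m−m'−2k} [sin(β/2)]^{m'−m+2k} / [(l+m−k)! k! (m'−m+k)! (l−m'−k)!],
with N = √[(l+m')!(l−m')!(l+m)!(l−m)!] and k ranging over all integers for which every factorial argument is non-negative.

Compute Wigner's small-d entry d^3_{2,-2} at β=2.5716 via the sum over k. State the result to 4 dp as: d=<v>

d=-0.4459

d^3_{2,-2}(β=2.5716) via Wigner's sum:
Half-angle: c=0.281154, s=0.959663. N=√(120·1·1·120)=120.000000
Admissible k: 0..1 (factorial args all ≥0)
  k=0: (−1)^4·120.0000/(24)·0.2812^2·0.9597^4 = +0.335222
  k=1: (−1)^5·120.0000/(120)·0.2812^0·0.9597^6 = -0.781109
d^3_{2,-2}(2.5716) = +0.335222 -0.781109 = -0.445887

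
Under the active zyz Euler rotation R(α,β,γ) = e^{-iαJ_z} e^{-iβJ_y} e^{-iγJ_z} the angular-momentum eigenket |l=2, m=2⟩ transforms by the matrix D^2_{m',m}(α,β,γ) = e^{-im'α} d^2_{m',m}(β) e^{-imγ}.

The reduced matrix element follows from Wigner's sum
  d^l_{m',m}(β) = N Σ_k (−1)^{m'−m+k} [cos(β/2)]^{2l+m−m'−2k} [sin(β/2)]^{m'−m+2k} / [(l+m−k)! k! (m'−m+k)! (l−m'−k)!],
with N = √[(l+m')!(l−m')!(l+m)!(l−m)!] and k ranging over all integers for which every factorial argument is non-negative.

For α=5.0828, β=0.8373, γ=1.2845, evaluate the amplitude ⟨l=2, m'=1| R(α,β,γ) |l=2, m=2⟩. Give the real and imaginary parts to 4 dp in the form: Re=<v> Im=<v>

Re=0.1245 Im=-0.6074

Split into d^2_{1,2}(β=0.8373) × two z-phases.
With c≡cos(β/2)=0.913639 and s≡sin(β/2)=0.406527, N=[6·1·24·1]^{1/2}=12.000000
k: max(0,(2)−(1))=1 … min(2+(2),2−(1))=1
  k=1: (−1)^0·12.0000/(6)·0.9136^3·0.4065^1 = +0.620073
d^2_{1,2}(0.8373) = +0.620073
Phases: e^{-i·(1)·5.0828}=+0.361999+0.932179i, e^{-i·(2)·1.2845}=-0.840499-0.541813i ⇒ D=+0.124515-0.607443i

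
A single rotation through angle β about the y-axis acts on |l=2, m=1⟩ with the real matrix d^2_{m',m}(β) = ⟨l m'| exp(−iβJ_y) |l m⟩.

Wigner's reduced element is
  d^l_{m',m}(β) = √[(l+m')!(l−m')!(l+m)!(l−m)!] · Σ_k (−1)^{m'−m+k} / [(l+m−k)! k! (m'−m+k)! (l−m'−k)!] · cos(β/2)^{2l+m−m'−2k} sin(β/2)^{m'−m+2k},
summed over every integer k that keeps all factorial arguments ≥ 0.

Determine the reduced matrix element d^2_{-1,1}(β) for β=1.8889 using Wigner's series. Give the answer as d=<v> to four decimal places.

d=0.2458

d^2_{-1,1}(β=1.8889) via Wigner's sum:
Half-angle: c=0.586189, s=0.810175. N=√(1·6·6·1)=6.000000
k∈{2,3} keeps every argument non-negative
  k=2: (−1)^0·6.0000/(2)·0.5862^2·0.8102^2 = +0.676633
  k=3: (−1)^1·6.0000/(6)·0.5862^0·0.8102^4 = -0.430839
d^2_{-1,1}(1.8889) = +0.676633 -0.430839 = +0.245795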